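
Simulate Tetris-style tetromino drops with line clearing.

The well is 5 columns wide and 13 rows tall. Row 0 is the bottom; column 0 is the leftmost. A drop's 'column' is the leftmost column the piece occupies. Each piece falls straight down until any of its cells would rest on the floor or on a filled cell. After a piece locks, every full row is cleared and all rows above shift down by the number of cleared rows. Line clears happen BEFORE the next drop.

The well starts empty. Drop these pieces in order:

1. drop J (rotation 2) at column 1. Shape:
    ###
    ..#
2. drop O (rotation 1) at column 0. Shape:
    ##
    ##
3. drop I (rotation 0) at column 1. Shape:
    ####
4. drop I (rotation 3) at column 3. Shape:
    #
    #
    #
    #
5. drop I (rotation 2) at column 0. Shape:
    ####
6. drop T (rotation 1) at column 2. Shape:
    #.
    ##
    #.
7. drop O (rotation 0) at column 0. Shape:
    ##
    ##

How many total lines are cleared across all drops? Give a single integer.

Drop 1: J rot2 at col 1 lands with bottom-row=0; cleared 0 line(s) (total 0); column heights now [0 2 2 2 0], max=2
Drop 2: O rot1 at col 0 lands with bottom-row=2; cleared 0 line(s) (total 0); column heights now [4 4 2 2 0], max=4
Drop 3: I rot0 at col 1 lands with bottom-row=4; cleared 0 line(s) (total 0); column heights now [4 5 5 5 5], max=5
Drop 4: I rot3 at col 3 lands with bottom-row=5; cleared 0 line(s) (total 0); column heights now [4 5 5 9 5], max=9
Drop 5: I rot2 at col 0 lands with bottom-row=9; cleared 0 line(s) (total 0); column heights now [10 10 10 10 5], max=10
Drop 6: T rot1 at col 2 lands with bottom-row=10; cleared 0 line(s) (total 0); column heights now [10 10 13 12 5], max=13
Drop 7: O rot0 at col 0 lands with bottom-row=10; cleared 0 line(s) (total 0); column heights now [12 12 13 12 5], max=13

Answer: 0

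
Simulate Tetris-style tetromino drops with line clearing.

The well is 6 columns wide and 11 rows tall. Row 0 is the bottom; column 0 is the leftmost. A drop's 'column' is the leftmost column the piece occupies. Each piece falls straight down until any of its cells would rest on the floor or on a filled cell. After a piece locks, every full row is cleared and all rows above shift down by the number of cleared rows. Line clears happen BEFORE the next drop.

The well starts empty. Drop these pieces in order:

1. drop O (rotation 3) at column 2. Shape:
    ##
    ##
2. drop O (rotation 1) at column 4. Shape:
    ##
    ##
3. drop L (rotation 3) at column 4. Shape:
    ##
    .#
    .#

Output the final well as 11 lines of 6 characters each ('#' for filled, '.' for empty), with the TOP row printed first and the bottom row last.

Drop 1: O rot3 at col 2 lands with bottom-row=0; cleared 0 line(s) (total 0); column heights now [0 0 2 2 0 0], max=2
Drop 2: O rot1 at col 4 lands with bottom-row=0; cleared 0 line(s) (total 0); column heights now [0 0 2 2 2 2], max=2
Drop 3: L rot3 at col 4 lands with bottom-row=2; cleared 0 line(s) (total 0); column heights now [0 0 2 2 5 5], max=5

Answer: ......
......
......
......
......
......
....##
.....#
.....#
..####
..####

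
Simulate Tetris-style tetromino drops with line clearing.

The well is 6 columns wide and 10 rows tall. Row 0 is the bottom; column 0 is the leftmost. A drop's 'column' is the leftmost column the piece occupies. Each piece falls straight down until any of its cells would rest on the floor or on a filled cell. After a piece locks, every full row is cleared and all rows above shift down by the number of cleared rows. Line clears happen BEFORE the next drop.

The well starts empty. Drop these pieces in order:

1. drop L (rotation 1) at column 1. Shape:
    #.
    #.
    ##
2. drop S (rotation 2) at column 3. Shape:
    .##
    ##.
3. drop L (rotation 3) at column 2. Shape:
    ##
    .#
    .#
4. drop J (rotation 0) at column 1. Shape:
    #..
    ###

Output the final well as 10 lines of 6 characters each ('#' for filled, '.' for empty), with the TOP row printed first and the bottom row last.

Answer: ......
......
......
......
.#....
.###..
..##..
.#.#..
.#.###
.####.

Derivation:
Drop 1: L rot1 at col 1 lands with bottom-row=0; cleared 0 line(s) (total 0); column heights now [0 3 1 0 0 0], max=3
Drop 2: S rot2 at col 3 lands with bottom-row=0; cleared 0 line(s) (total 0); column heights now [0 3 1 1 2 2], max=3
Drop 3: L rot3 at col 2 lands with bottom-row=1; cleared 0 line(s) (total 0); column heights now [0 3 4 4 2 2], max=4
Drop 4: J rot0 at col 1 lands with bottom-row=4; cleared 0 line(s) (total 0); column heights now [0 6 5 5 2 2], max=6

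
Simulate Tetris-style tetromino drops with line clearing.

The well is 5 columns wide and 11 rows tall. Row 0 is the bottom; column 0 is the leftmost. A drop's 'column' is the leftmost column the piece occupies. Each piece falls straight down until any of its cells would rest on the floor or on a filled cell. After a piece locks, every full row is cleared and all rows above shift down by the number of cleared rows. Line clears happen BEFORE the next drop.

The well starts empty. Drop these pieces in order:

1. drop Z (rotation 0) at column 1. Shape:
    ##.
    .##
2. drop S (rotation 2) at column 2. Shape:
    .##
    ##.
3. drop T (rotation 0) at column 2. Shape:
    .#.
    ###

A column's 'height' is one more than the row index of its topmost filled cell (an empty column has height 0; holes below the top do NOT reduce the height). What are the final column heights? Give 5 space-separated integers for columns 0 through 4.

Drop 1: Z rot0 at col 1 lands with bottom-row=0; cleared 0 line(s) (total 0); column heights now [0 2 2 1 0], max=2
Drop 2: S rot2 at col 2 lands with bottom-row=2; cleared 0 line(s) (total 0); column heights now [0 2 3 4 4], max=4
Drop 3: T rot0 at col 2 lands with bottom-row=4; cleared 0 line(s) (total 0); column heights now [0 2 5 6 5], max=6

Answer: 0 2 5 6 5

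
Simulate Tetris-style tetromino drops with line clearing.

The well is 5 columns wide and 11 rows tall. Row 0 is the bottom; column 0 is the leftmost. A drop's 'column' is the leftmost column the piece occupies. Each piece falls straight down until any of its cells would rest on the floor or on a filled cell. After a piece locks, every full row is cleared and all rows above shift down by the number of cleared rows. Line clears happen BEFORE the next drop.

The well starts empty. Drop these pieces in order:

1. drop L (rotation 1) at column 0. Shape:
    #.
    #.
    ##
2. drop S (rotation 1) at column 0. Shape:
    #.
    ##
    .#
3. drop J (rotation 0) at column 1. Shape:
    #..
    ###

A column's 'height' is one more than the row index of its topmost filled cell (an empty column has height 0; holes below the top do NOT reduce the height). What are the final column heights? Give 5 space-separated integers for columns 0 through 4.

Drop 1: L rot1 at col 0 lands with bottom-row=0; cleared 0 line(s) (total 0); column heights now [3 1 0 0 0], max=3
Drop 2: S rot1 at col 0 lands with bottom-row=2; cleared 0 line(s) (total 0); column heights now [5 4 0 0 0], max=5
Drop 3: J rot0 at col 1 lands with bottom-row=4; cleared 0 line(s) (total 0); column heights now [5 6 5 5 0], max=6

Answer: 5 6 5 5 0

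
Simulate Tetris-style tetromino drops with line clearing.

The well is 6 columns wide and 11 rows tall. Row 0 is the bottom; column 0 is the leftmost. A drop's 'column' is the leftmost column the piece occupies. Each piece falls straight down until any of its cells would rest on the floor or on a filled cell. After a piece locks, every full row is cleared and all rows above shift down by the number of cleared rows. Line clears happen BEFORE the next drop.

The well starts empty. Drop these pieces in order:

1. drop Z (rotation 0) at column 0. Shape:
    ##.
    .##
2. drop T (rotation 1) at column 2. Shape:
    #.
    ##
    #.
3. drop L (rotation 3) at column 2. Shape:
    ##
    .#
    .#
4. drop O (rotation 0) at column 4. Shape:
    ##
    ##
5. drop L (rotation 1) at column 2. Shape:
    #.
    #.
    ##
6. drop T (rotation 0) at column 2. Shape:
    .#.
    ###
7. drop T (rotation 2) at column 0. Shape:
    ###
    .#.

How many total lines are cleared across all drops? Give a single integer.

Drop 1: Z rot0 at col 0 lands with bottom-row=0; cleared 0 line(s) (total 0); column heights now [2 2 1 0 0 0], max=2
Drop 2: T rot1 at col 2 lands with bottom-row=1; cleared 0 line(s) (total 0); column heights now [2 2 4 3 0 0], max=4
Drop 3: L rot3 at col 2 lands with bottom-row=3; cleared 0 line(s) (total 0); column heights now [2 2 6 6 0 0], max=6
Drop 4: O rot0 at col 4 lands with bottom-row=0; cleared 0 line(s) (total 0); column heights now [2 2 6 6 2 2], max=6
Drop 5: L rot1 at col 2 lands with bottom-row=6; cleared 0 line(s) (total 0); column heights now [2 2 9 7 2 2], max=9
Drop 6: T rot0 at col 2 lands with bottom-row=9; cleared 0 line(s) (total 0); column heights now [2 2 10 11 10 2], max=11
Drop 7: T rot2 at col 0 lands with bottom-row=9; cleared 0 line(s) (total 0); column heights now [11 11 11 11 10 2], max=11

Answer: 0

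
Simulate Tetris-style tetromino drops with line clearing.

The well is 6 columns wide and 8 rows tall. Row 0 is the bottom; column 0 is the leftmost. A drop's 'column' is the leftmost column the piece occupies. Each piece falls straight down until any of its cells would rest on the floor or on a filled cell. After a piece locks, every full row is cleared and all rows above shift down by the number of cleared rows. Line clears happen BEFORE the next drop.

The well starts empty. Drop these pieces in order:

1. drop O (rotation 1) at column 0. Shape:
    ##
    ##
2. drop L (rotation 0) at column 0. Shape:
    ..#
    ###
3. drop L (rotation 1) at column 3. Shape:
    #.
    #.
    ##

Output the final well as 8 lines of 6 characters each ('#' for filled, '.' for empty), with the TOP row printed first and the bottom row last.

Answer: ......
......
......
......
..#...
####..
##.#..
##.##.

Derivation:
Drop 1: O rot1 at col 0 lands with bottom-row=0; cleared 0 line(s) (total 0); column heights now [2 2 0 0 0 0], max=2
Drop 2: L rot0 at col 0 lands with bottom-row=2; cleared 0 line(s) (total 0); column heights now [3 3 4 0 0 0], max=4
Drop 3: L rot1 at col 3 lands with bottom-row=0; cleared 0 line(s) (total 0); column heights now [3 3 4 3 1 0], max=4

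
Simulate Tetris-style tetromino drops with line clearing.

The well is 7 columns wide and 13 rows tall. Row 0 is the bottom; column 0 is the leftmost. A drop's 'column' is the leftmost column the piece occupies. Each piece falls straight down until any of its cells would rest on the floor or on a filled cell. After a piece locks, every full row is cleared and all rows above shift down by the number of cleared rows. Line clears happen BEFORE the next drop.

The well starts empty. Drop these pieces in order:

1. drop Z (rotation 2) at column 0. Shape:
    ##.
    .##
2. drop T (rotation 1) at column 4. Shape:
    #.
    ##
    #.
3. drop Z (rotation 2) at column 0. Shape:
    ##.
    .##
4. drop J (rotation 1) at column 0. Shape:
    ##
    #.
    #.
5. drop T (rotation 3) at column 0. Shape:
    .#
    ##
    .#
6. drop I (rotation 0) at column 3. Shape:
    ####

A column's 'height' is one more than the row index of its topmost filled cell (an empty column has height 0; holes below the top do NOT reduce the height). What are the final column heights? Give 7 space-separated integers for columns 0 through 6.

Answer: 9 10 3 4 4 4 4

Derivation:
Drop 1: Z rot2 at col 0 lands with bottom-row=0; cleared 0 line(s) (total 0); column heights now [2 2 1 0 0 0 0], max=2
Drop 2: T rot1 at col 4 lands with bottom-row=0; cleared 0 line(s) (total 0); column heights now [2 2 1 0 3 2 0], max=3
Drop 3: Z rot2 at col 0 lands with bottom-row=2; cleared 0 line(s) (total 0); column heights now [4 4 3 0 3 2 0], max=4
Drop 4: J rot1 at col 0 lands with bottom-row=4; cleared 0 line(s) (total 0); column heights now [7 7 3 0 3 2 0], max=7
Drop 5: T rot3 at col 0 lands with bottom-row=7; cleared 0 line(s) (total 0); column heights now [9 10 3 0 3 2 0], max=10
Drop 6: I rot0 at col 3 lands with bottom-row=3; cleared 0 line(s) (total 0); column heights now [9 10 3 4 4 4 4], max=10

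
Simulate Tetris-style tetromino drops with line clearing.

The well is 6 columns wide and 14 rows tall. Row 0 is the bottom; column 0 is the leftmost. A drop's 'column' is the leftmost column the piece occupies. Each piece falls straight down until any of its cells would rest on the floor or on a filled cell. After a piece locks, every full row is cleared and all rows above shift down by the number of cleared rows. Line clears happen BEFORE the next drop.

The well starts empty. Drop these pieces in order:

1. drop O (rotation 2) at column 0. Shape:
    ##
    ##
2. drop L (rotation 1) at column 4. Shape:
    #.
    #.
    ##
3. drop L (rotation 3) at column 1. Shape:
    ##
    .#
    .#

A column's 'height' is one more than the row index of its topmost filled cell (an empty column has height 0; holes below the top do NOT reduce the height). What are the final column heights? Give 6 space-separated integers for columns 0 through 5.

Answer: 2 3 3 0 3 1

Derivation:
Drop 1: O rot2 at col 0 lands with bottom-row=0; cleared 0 line(s) (total 0); column heights now [2 2 0 0 0 0], max=2
Drop 2: L rot1 at col 4 lands with bottom-row=0; cleared 0 line(s) (total 0); column heights now [2 2 0 0 3 1], max=3
Drop 3: L rot3 at col 1 lands with bottom-row=0; cleared 0 line(s) (total 0); column heights now [2 3 3 0 3 1], max=3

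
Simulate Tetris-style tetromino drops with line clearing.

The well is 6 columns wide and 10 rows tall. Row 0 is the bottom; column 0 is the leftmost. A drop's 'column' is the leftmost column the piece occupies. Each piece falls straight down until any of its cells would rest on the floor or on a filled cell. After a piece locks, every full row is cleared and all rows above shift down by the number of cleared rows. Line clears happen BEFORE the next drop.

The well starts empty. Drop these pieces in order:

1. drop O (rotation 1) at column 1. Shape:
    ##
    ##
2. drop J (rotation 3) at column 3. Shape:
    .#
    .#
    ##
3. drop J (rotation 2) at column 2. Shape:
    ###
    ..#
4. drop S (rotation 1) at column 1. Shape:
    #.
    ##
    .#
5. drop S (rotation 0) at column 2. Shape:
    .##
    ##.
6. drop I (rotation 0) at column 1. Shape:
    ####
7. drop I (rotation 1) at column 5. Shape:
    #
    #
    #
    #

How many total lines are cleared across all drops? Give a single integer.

Drop 1: O rot1 at col 1 lands with bottom-row=0; cleared 0 line(s) (total 0); column heights now [0 2 2 0 0 0], max=2
Drop 2: J rot3 at col 3 lands with bottom-row=0; cleared 0 line(s) (total 0); column heights now [0 2 2 1 3 0], max=3
Drop 3: J rot2 at col 2 lands with bottom-row=3; cleared 0 line(s) (total 0); column heights now [0 2 5 5 5 0], max=5
Drop 4: S rot1 at col 1 lands with bottom-row=5; cleared 0 line(s) (total 0); column heights now [0 8 7 5 5 0], max=8
Drop 5: S rot0 at col 2 lands with bottom-row=7; cleared 0 line(s) (total 0); column heights now [0 8 8 9 9 0], max=9
Drop 6: I rot0 at col 1 lands with bottom-row=9; cleared 0 line(s) (total 0); column heights now [0 10 10 10 10 0], max=10
Drop 7: I rot1 at col 5 lands with bottom-row=0; cleared 0 line(s) (total 0); column heights now [0 10 10 10 10 4], max=10

Answer: 0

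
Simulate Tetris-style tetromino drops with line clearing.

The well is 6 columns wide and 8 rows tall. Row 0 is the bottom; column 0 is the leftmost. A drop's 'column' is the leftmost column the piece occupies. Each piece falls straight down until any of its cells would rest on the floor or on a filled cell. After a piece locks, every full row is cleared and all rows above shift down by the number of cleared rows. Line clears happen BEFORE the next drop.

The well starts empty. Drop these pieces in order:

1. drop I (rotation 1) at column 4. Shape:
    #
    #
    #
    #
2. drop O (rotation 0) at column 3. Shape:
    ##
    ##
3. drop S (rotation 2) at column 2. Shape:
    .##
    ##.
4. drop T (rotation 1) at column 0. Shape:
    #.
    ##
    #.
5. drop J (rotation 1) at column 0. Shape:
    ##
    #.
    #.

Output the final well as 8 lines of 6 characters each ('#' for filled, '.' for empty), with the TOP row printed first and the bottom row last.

Answer: ...##.
..##..
##.##.
#..##.
#...#.
#...#.
##..#.
#...#.

Derivation:
Drop 1: I rot1 at col 4 lands with bottom-row=0; cleared 0 line(s) (total 0); column heights now [0 0 0 0 4 0], max=4
Drop 2: O rot0 at col 3 lands with bottom-row=4; cleared 0 line(s) (total 0); column heights now [0 0 0 6 6 0], max=6
Drop 3: S rot2 at col 2 lands with bottom-row=6; cleared 0 line(s) (total 0); column heights now [0 0 7 8 8 0], max=8
Drop 4: T rot1 at col 0 lands with bottom-row=0; cleared 0 line(s) (total 0); column heights now [3 2 7 8 8 0], max=8
Drop 5: J rot1 at col 0 lands with bottom-row=3; cleared 0 line(s) (total 0); column heights now [6 6 7 8 8 0], max=8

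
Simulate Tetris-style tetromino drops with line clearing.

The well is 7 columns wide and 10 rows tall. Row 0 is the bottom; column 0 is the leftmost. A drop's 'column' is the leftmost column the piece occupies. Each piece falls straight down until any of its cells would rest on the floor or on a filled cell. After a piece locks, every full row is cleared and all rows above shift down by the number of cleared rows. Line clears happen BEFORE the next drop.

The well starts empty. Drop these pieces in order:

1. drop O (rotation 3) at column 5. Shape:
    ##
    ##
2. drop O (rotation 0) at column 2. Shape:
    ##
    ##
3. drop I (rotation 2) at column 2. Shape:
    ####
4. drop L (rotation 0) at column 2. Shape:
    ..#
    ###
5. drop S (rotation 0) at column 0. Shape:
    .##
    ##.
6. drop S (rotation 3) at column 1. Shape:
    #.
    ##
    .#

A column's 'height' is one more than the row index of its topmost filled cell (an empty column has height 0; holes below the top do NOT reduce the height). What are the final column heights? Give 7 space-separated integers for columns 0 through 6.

Drop 1: O rot3 at col 5 lands with bottom-row=0; cleared 0 line(s) (total 0); column heights now [0 0 0 0 0 2 2], max=2
Drop 2: O rot0 at col 2 lands with bottom-row=0; cleared 0 line(s) (total 0); column heights now [0 0 2 2 0 2 2], max=2
Drop 3: I rot2 at col 2 lands with bottom-row=2; cleared 0 line(s) (total 0); column heights now [0 0 3 3 3 3 2], max=3
Drop 4: L rot0 at col 2 lands with bottom-row=3; cleared 0 line(s) (total 0); column heights now [0 0 4 4 5 3 2], max=5
Drop 5: S rot0 at col 0 lands with bottom-row=3; cleared 0 line(s) (total 0); column heights now [4 5 5 4 5 3 2], max=5
Drop 6: S rot3 at col 1 lands with bottom-row=5; cleared 0 line(s) (total 0); column heights now [4 8 7 4 5 3 2], max=8

Answer: 4 8 7 4 5 3 2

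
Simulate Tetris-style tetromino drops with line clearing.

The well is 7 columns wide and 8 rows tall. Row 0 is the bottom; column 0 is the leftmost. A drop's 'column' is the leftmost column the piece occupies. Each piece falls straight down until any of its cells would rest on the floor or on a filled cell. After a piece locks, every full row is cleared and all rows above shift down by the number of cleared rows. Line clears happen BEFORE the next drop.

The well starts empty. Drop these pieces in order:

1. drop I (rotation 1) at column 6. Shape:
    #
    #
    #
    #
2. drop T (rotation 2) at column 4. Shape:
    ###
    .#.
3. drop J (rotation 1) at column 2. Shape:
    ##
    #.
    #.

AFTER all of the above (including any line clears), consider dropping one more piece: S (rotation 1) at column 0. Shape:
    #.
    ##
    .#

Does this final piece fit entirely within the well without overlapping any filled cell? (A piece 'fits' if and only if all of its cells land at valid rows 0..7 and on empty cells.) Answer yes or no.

Drop 1: I rot1 at col 6 lands with bottom-row=0; cleared 0 line(s) (total 0); column heights now [0 0 0 0 0 0 4], max=4
Drop 2: T rot2 at col 4 lands with bottom-row=3; cleared 0 line(s) (total 0); column heights now [0 0 0 0 5 5 5], max=5
Drop 3: J rot1 at col 2 lands with bottom-row=0; cleared 0 line(s) (total 0); column heights now [0 0 3 3 5 5 5], max=5
Test piece S rot1 at col 0 (width 2): heights before test = [0 0 3 3 5 5 5]; fits = True

Answer: yes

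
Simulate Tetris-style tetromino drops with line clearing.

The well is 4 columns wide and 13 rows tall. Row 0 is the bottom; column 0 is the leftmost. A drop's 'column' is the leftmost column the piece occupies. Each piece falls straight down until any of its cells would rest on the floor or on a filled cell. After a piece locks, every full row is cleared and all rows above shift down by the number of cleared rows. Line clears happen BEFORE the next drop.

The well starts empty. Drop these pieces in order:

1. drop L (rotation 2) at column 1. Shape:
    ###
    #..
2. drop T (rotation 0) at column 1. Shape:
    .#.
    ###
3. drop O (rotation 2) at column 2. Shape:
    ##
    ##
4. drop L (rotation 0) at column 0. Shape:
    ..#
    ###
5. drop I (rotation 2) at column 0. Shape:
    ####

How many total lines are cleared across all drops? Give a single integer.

Drop 1: L rot2 at col 1 lands with bottom-row=0; cleared 0 line(s) (total 0); column heights now [0 2 2 2], max=2
Drop 2: T rot0 at col 1 lands with bottom-row=2; cleared 0 line(s) (total 0); column heights now [0 3 4 3], max=4
Drop 3: O rot2 at col 2 lands with bottom-row=4; cleared 0 line(s) (total 0); column heights now [0 3 6 6], max=6
Drop 4: L rot0 at col 0 lands with bottom-row=6; cleared 0 line(s) (total 0); column heights now [7 7 8 6], max=8
Drop 5: I rot2 at col 0 lands with bottom-row=8; cleared 1 line(s) (total 1); column heights now [7 7 8 6], max=8

Answer: 1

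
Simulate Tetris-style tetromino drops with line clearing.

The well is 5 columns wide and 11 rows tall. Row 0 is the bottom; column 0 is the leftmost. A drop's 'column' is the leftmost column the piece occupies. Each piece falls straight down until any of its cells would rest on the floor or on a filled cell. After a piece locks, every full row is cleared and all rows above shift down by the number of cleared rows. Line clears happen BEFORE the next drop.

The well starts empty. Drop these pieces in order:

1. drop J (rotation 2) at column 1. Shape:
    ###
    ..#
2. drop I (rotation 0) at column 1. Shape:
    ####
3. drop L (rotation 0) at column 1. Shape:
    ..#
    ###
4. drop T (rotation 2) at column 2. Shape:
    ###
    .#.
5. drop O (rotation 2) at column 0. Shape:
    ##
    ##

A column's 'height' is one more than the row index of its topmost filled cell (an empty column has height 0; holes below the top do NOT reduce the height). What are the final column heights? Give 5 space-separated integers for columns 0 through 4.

Answer: 6 6 7 7 7

Derivation:
Drop 1: J rot2 at col 1 lands with bottom-row=0; cleared 0 line(s) (total 0); column heights now [0 2 2 2 0], max=2
Drop 2: I rot0 at col 1 lands with bottom-row=2; cleared 0 line(s) (total 0); column heights now [0 3 3 3 3], max=3
Drop 3: L rot0 at col 1 lands with bottom-row=3; cleared 0 line(s) (total 0); column heights now [0 4 4 5 3], max=5
Drop 4: T rot2 at col 2 lands with bottom-row=5; cleared 0 line(s) (total 0); column heights now [0 4 7 7 7], max=7
Drop 5: O rot2 at col 0 lands with bottom-row=4; cleared 0 line(s) (total 0); column heights now [6 6 7 7 7], max=7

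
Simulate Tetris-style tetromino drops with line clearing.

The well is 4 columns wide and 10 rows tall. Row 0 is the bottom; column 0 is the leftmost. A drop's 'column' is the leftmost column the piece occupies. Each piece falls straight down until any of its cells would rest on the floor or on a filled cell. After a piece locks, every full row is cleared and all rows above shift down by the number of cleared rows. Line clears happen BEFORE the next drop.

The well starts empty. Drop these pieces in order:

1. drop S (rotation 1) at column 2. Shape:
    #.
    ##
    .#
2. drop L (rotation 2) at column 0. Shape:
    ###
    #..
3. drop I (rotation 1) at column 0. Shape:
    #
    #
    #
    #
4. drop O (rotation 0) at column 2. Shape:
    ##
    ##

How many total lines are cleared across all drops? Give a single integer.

Answer: 0

Derivation:
Drop 1: S rot1 at col 2 lands with bottom-row=0; cleared 0 line(s) (total 0); column heights now [0 0 3 2], max=3
Drop 2: L rot2 at col 0 lands with bottom-row=2; cleared 0 line(s) (total 0); column heights now [4 4 4 2], max=4
Drop 3: I rot1 at col 0 lands with bottom-row=4; cleared 0 line(s) (total 0); column heights now [8 4 4 2], max=8
Drop 4: O rot0 at col 2 lands with bottom-row=4; cleared 0 line(s) (total 0); column heights now [8 4 6 6], max=8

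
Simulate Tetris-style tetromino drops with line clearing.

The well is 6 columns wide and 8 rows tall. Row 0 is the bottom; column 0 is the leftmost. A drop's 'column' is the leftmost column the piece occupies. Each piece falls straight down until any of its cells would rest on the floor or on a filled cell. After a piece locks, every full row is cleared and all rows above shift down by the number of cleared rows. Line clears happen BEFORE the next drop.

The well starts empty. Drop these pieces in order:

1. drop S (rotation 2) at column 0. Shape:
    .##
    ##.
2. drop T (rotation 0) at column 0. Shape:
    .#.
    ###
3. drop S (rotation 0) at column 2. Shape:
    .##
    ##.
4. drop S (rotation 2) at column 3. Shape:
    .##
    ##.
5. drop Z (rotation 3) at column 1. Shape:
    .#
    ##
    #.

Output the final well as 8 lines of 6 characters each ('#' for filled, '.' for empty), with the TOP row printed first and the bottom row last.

Drop 1: S rot2 at col 0 lands with bottom-row=0; cleared 0 line(s) (total 0); column heights now [1 2 2 0 0 0], max=2
Drop 2: T rot0 at col 0 lands with bottom-row=2; cleared 0 line(s) (total 0); column heights now [3 4 3 0 0 0], max=4
Drop 3: S rot0 at col 2 lands with bottom-row=3; cleared 0 line(s) (total 0); column heights now [3 4 4 5 5 0], max=5
Drop 4: S rot2 at col 3 lands with bottom-row=5; cleared 0 line(s) (total 0); column heights now [3 4 4 6 7 7], max=7
Drop 5: Z rot3 at col 1 lands with bottom-row=4; cleared 0 line(s) (total 0); column heights now [3 6 7 6 7 7], max=7

Answer: ......
..#.##
.####.
.#.##.
.###..
###...
.##...
##....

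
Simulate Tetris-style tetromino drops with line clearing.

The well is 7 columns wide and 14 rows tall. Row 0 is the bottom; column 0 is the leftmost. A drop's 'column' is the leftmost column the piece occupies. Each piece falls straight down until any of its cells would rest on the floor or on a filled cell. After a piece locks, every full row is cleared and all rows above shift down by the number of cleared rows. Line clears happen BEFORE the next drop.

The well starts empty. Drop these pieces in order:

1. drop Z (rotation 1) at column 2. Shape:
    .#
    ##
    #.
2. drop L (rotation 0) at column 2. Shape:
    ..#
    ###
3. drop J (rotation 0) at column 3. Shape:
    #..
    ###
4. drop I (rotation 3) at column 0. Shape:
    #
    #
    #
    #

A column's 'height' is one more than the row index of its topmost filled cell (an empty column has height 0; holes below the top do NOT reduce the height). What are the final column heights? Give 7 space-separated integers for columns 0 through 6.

Drop 1: Z rot1 at col 2 lands with bottom-row=0; cleared 0 line(s) (total 0); column heights now [0 0 2 3 0 0 0], max=3
Drop 2: L rot0 at col 2 lands with bottom-row=3; cleared 0 line(s) (total 0); column heights now [0 0 4 4 5 0 0], max=5
Drop 3: J rot0 at col 3 lands with bottom-row=5; cleared 0 line(s) (total 0); column heights now [0 0 4 7 6 6 0], max=7
Drop 4: I rot3 at col 0 lands with bottom-row=0; cleared 0 line(s) (total 0); column heights now [4 0 4 7 6 6 0], max=7

Answer: 4 0 4 7 6 6 0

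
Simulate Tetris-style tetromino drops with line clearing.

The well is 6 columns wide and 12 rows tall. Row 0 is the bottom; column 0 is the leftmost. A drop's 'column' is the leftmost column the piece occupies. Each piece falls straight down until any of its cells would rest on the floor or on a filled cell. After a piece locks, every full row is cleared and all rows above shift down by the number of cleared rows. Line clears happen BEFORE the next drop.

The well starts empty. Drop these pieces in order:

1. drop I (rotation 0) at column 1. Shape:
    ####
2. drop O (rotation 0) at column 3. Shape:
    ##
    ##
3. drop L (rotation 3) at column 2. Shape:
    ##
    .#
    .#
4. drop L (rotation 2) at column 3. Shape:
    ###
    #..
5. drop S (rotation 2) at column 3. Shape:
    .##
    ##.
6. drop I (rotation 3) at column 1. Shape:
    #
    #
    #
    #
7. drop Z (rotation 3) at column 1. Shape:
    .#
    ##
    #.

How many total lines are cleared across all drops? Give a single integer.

Drop 1: I rot0 at col 1 lands with bottom-row=0; cleared 0 line(s) (total 0); column heights now [0 1 1 1 1 0], max=1
Drop 2: O rot0 at col 3 lands with bottom-row=1; cleared 0 line(s) (total 0); column heights now [0 1 1 3 3 0], max=3
Drop 3: L rot3 at col 2 lands with bottom-row=3; cleared 0 line(s) (total 0); column heights now [0 1 6 6 3 0], max=6
Drop 4: L rot2 at col 3 lands with bottom-row=6; cleared 0 line(s) (total 0); column heights now [0 1 6 8 8 8], max=8
Drop 5: S rot2 at col 3 lands with bottom-row=8; cleared 0 line(s) (total 0); column heights now [0 1 6 9 10 10], max=10
Drop 6: I rot3 at col 1 lands with bottom-row=1; cleared 0 line(s) (total 0); column heights now [0 5 6 9 10 10], max=10
Drop 7: Z rot3 at col 1 lands with bottom-row=5; cleared 0 line(s) (total 0); column heights now [0 7 8 9 10 10], max=10

Answer: 0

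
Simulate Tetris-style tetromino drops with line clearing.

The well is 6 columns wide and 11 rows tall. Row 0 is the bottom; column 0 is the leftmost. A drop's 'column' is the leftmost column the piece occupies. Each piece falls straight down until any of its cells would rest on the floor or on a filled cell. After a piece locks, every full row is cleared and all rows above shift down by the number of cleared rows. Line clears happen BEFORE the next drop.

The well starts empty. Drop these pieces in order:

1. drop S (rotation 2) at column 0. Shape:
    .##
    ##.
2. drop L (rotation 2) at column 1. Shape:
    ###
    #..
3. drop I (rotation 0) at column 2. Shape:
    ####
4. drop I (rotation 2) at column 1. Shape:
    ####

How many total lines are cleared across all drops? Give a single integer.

Drop 1: S rot2 at col 0 lands with bottom-row=0; cleared 0 line(s) (total 0); column heights now [1 2 2 0 0 0], max=2
Drop 2: L rot2 at col 1 lands with bottom-row=2; cleared 0 line(s) (total 0); column heights now [1 4 4 4 0 0], max=4
Drop 3: I rot0 at col 2 lands with bottom-row=4; cleared 0 line(s) (total 0); column heights now [1 4 5 5 5 5], max=5
Drop 4: I rot2 at col 1 lands with bottom-row=5; cleared 0 line(s) (total 0); column heights now [1 6 6 6 6 5], max=6

Answer: 0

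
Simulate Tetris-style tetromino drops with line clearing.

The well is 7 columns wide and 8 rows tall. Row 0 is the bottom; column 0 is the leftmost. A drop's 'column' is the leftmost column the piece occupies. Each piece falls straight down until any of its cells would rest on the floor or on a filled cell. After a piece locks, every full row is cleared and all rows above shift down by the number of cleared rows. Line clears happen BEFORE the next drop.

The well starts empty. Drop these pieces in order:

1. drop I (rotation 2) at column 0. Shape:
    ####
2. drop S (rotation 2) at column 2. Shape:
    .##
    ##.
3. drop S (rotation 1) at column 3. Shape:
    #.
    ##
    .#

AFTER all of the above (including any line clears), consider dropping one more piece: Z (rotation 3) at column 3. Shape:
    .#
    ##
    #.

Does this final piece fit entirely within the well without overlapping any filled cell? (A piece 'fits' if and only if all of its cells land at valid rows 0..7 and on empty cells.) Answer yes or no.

Drop 1: I rot2 at col 0 lands with bottom-row=0; cleared 0 line(s) (total 0); column heights now [1 1 1 1 0 0 0], max=1
Drop 2: S rot2 at col 2 lands with bottom-row=1; cleared 0 line(s) (total 0); column heights now [1 1 2 3 3 0 0], max=3
Drop 3: S rot1 at col 3 lands with bottom-row=3; cleared 0 line(s) (total 0); column heights now [1 1 2 6 5 0 0], max=6
Test piece Z rot3 at col 3 (width 2): heights before test = [1 1 2 6 5 0 0]; fits = False

Answer: no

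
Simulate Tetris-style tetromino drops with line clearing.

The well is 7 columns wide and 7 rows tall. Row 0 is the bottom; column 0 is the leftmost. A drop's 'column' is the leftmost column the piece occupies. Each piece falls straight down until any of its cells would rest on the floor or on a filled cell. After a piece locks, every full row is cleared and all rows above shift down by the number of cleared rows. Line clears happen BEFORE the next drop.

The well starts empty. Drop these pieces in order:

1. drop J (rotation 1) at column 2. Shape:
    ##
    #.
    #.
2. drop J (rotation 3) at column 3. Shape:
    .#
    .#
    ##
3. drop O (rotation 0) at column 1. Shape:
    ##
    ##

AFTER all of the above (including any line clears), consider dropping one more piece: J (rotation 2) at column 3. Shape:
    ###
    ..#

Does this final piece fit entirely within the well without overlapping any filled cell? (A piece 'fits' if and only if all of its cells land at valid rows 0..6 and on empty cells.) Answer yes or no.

Drop 1: J rot1 at col 2 lands with bottom-row=0; cleared 0 line(s) (total 0); column heights now [0 0 3 3 0 0 0], max=3
Drop 2: J rot3 at col 3 lands with bottom-row=3; cleared 0 line(s) (total 0); column heights now [0 0 3 4 6 0 0], max=6
Drop 3: O rot0 at col 1 lands with bottom-row=3; cleared 0 line(s) (total 0); column heights now [0 5 5 4 6 0 0], max=6
Test piece J rot2 at col 3 (width 3): heights before test = [0 5 5 4 6 0 0]; fits = True

Answer: yes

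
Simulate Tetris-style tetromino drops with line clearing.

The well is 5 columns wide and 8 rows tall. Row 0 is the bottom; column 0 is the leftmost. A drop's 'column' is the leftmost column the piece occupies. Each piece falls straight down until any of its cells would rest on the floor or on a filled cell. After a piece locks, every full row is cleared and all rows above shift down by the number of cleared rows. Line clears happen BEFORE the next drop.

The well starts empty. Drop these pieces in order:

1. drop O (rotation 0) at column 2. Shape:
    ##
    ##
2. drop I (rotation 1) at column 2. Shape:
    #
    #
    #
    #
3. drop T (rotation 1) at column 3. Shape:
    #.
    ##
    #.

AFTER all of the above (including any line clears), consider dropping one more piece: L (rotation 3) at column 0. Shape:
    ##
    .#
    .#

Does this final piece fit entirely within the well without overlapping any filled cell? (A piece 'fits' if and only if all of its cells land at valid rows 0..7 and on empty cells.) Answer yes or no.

Drop 1: O rot0 at col 2 lands with bottom-row=0; cleared 0 line(s) (total 0); column heights now [0 0 2 2 0], max=2
Drop 2: I rot1 at col 2 lands with bottom-row=2; cleared 0 line(s) (total 0); column heights now [0 0 6 2 0], max=6
Drop 3: T rot1 at col 3 lands with bottom-row=2; cleared 0 line(s) (total 0); column heights now [0 0 6 5 4], max=6
Test piece L rot3 at col 0 (width 2): heights before test = [0 0 6 5 4]; fits = True

Answer: yes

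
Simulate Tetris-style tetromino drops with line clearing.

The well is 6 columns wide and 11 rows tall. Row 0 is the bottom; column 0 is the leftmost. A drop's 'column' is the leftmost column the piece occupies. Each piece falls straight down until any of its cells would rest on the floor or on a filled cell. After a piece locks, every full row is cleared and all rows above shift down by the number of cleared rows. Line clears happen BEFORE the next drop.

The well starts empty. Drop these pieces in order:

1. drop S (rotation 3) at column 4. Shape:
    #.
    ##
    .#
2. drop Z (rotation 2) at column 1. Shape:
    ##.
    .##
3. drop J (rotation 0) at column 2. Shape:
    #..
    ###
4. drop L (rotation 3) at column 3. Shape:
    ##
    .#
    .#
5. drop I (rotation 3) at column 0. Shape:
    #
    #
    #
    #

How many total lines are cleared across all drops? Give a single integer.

Drop 1: S rot3 at col 4 lands with bottom-row=0; cleared 0 line(s) (total 0); column heights now [0 0 0 0 3 2], max=3
Drop 2: Z rot2 at col 1 lands with bottom-row=0; cleared 0 line(s) (total 0); column heights now [0 2 2 1 3 2], max=3
Drop 3: J rot0 at col 2 lands with bottom-row=3; cleared 0 line(s) (total 0); column heights now [0 2 5 4 4 2], max=5
Drop 4: L rot3 at col 3 lands with bottom-row=4; cleared 0 line(s) (total 0); column heights now [0 2 5 7 7 2], max=7
Drop 5: I rot3 at col 0 lands with bottom-row=0; cleared 0 line(s) (total 0); column heights now [4 2 5 7 7 2], max=7

Answer: 0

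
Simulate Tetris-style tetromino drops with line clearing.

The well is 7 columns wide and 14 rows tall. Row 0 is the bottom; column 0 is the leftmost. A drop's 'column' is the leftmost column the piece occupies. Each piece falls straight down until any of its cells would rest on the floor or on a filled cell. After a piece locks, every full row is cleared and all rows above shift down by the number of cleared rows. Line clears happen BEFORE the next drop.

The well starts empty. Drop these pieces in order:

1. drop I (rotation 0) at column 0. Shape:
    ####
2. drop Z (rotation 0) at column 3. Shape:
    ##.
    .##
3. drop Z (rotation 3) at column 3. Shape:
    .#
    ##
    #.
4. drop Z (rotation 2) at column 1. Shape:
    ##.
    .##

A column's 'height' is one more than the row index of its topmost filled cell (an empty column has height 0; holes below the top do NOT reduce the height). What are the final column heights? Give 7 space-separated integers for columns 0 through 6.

Answer: 1 6 6 5 5 1 0

Derivation:
Drop 1: I rot0 at col 0 lands with bottom-row=0; cleared 0 line(s) (total 0); column heights now [1 1 1 1 0 0 0], max=1
Drop 2: Z rot0 at col 3 lands with bottom-row=0; cleared 0 line(s) (total 0); column heights now [1 1 1 2 2 1 0], max=2
Drop 3: Z rot3 at col 3 lands with bottom-row=2; cleared 0 line(s) (total 0); column heights now [1 1 1 4 5 1 0], max=5
Drop 4: Z rot2 at col 1 lands with bottom-row=4; cleared 0 line(s) (total 0); column heights now [1 6 6 5 5 1 0], max=6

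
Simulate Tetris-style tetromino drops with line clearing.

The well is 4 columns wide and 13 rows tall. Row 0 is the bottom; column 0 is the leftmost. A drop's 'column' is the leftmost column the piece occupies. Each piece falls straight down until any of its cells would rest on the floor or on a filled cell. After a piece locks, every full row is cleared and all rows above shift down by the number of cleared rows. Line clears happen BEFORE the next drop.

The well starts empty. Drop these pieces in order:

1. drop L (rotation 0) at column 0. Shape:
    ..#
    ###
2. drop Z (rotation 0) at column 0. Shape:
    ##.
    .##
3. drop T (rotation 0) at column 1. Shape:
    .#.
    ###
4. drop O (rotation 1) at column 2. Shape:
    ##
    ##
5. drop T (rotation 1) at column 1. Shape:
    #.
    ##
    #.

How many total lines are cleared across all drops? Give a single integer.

Drop 1: L rot0 at col 0 lands with bottom-row=0; cleared 0 line(s) (total 0); column heights now [1 1 2 0], max=2
Drop 2: Z rot0 at col 0 lands with bottom-row=2; cleared 0 line(s) (total 0); column heights now [4 4 3 0], max=4
Drop 3: T rot0 at col 1 lands with bottom-row=4; cleared 0 line(s) (total 0); column heights now [4 5 6 5], max=6
Drop 4: O rot1 at col 2 lands with bottom-row=6; cleared 0 line(s) (total 0); column heights now [4 5 8 8], max=8
Drop 5: T rot1 at col 1 lands with bottom-row=7; cleared 0 line(s) (total 0); column heights now [4 10 9 8], max=10

Answer: 0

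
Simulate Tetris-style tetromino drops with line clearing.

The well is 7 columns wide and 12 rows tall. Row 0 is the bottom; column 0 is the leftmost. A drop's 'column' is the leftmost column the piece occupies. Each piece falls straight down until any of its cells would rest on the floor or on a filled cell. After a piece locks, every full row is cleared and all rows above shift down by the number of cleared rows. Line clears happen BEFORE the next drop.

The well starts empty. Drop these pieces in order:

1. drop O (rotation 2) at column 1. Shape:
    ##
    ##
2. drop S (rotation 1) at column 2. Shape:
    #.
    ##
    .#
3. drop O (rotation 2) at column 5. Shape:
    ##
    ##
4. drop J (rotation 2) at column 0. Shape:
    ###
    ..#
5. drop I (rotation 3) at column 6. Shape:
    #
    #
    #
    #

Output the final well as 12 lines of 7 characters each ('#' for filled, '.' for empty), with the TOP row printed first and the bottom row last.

Drop 1: O rot2 at col 1 lands with bottom-row=0; cleared 0 line(s) (total 0); column heights now [0 2 2 0 0 0 0], max=2
Drop 2: S rot1 at col 2 lands with bottom-row=1; cleared 0 line(s) (total 0); column heights now [0 2 4 3 0 0 0], max=4
Drop 3: O rot2 at col 5 lands with bottom-row=0; cleared 0 line(s) (total 0); column heights now [0 2 4 3 0 2 2], max=4
Drop 4: J rot2 at col 0 lands with bottom-row=4; cleared 0 line(s) (total 0); column heights now [6 6 6 3 0 2 2], max=6
Drop 5: I rot3 at col 6 lands with bottom-row=2; cleared 0 line(s) (total 0); column heights now [6 6 6 3 0 2 6], max=6

Answer: .......
.......
.......
.......
.......
.......
###...#
..#...#
..#...#
..##..#
.###.##
.##..##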